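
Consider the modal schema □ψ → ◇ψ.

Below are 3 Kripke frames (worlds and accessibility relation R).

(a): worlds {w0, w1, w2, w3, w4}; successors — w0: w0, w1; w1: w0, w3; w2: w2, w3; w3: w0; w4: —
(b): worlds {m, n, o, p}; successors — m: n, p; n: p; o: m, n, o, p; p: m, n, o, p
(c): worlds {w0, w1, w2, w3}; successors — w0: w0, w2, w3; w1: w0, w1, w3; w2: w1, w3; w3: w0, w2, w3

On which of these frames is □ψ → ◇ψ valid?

The schema corresponds to seriality: ∀x ∃y Rxy.
(a): fails — world w4 has no successor.
(b): holds.
(c): holds.
Valid on: (b), (c).

(b), (c)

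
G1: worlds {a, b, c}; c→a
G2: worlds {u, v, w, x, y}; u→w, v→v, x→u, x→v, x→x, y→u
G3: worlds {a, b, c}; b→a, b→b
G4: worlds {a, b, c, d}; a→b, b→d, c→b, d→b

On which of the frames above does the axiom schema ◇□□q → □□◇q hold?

G1, G4

Frame correspondent (Sahlqvist): ∀x ∀y ∀z ((xRy ∧ xR²z) → ∃w (yR²w ∧ zRw)) — i.e. a generalized confluence (Geach) condition.
G1: satisfies the condition.
G2: fails — xRu, xR²u but no t with uR²t and uRt.
G3: fails — bRa, bR²a but no w with aR²w and aRw.
G4: satisfies the condition.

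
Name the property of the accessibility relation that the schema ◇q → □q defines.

Partial functionality

Suppose ◇q→□q is valid. Take Rxy, Rxz and set V(q)={y}. Then ◇q at x, so □q at x, so q at z, i.e. z=y.
Conversely, on a frame with partial functionality the schema holds at every world under every valuation.
Frame condition: ∀x ∀y ∀z (Rxy ∧ Rxz → y = z).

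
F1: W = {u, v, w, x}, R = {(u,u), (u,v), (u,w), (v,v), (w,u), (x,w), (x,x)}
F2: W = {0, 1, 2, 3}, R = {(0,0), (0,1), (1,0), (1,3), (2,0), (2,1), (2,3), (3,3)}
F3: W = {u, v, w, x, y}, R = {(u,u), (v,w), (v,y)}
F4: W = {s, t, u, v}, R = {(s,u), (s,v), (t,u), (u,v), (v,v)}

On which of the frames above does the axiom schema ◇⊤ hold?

This is the axiom for seriality; its first-order frame correspondent is ∀x ∃y Rxy.
F1: condition met.
F2: condition met.
F3: fails — world w has no successor.
F4: condition met.
Valid on: F1, F2, F4.

F1, F2, F4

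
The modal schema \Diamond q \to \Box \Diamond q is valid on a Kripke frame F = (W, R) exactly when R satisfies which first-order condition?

This is the 5 axiom.
It corresponds to the Euclidean property: \forall x \forall y \forall z (Rxy \wedge Rxz \to Ryz).

The Euclidean property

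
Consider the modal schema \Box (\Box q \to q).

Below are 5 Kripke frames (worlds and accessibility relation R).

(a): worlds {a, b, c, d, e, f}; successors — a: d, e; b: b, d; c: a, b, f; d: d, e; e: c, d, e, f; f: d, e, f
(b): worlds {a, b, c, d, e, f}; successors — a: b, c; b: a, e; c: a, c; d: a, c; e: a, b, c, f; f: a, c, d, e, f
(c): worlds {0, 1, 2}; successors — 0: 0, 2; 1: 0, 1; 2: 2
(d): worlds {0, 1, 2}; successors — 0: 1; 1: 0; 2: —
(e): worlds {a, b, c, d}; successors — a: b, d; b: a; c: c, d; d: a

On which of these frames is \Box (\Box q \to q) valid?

This is the axiom for shift-reflexivity; its first-order frame correspondent is \forall x \forall y (Rxy \to Ryy).
(a): fails — Rec but not Rcc.
(b): fails — Reb but not Rbb.
(c): satisfies the condition.
(d): fails — R01 but not R11.
(e): fails — Rcd but not Rdd.
Valid on: (c).

(c)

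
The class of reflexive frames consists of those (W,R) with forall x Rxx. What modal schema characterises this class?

□p → p

A defining formula is □p → p (the T axiom).
Suppose □p→p is valid. At any x set V(p)={w : Rxw}. Then □p holds at x, so p holds at x, i.e. Rxx.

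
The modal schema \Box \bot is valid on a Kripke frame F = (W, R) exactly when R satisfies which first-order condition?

□⊥ is valid iff no world has any successor (otherwise □⊥ fails at any world with one).

emptiness of R: \forall x \forall y \neg Rxy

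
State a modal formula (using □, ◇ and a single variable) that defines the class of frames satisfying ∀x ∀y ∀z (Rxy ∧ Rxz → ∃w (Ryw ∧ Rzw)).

This is convergence; the standard corresponding axiom is .2: ◇□r → □◇r.
Suppose ◇□r→□◇r is valid. Take Rxy, Rxz and set V(r)={w : Ryw}. Then □r at y so ◇□r at x, so □◇r at x, so ◇r at z, giving w with Rzw and Ryw.

◇□r → □◇r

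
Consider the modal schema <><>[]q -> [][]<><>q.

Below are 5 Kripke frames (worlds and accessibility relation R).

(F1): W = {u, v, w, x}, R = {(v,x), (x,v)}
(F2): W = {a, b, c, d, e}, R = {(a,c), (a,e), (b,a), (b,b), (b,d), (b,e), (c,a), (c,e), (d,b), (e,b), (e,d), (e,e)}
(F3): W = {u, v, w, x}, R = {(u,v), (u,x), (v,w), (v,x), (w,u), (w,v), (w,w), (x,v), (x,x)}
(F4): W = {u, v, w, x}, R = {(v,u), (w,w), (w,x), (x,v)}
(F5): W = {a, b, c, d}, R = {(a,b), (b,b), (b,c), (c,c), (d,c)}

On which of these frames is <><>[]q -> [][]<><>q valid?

Frame correspondent (Sahlqvist): forall x forall y forall z ((x R^2 y & x R^2 z) -> exists w (yRw & z R^2 w)) — i.e. a generalized confluence (Geach) condition.
(F1): fails — vR²v, vR²v but no t with vRt and vR²t.
(F2): satisfies the condition.
(F3): satisfies the condition.
(F4): fails — wR²v, wR²v but no t with vRt and vR²t.
(F5): satisfies the condition.

(F2), (F3), (F5)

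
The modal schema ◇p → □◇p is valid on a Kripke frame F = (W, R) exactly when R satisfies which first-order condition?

the Euclidean property: ∀x ∀y ∀z (Rxy ∧ Rxz → Ryz)

Suppose ◇p→□◇p is valid. Take Rxy, Rxz and set V(p)={y}. Then ◇p at x, so □◇p at x, so ◇p at z, so some w with Rzw has p; w=y, i.e. Rzy. By symmetry of the argument, Ryz.
Conversely, on a frame with the Euclidean property the schema holds at every world under every valuation.
So the correspondent is the Euclidean property.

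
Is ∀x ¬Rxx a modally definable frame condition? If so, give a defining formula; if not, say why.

Not definable by any modal formula

Modal frame validity is preserved under surjective bounded morphisms.
The 3-cycle (worlds s,t,u with s→t→u→s) is irreflexive, and the map sending every world to a single reflexive point • is a surjective bounded morphism (forth: every edge maps to (•,•); back: every world has a successor). So any modal formula valid on the 3-cycle is also valid on the reflexive point, which is not irreflexive.
So no modal formula (or set of formulas) defines exactly the irreflexive frames.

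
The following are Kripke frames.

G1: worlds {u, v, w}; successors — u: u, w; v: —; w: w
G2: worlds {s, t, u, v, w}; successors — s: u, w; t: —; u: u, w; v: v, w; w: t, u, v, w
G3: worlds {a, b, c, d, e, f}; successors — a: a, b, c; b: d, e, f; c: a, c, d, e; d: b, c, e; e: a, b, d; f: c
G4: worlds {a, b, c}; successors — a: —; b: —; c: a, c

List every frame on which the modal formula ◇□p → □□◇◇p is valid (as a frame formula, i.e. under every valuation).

G1, G3

The schema corresponds to a generalized confluence (Geach) condition: ∀x ∀y ∀z ((xRy ∧ xR²z) → ∃w (yRw ∧ zR²w)).
G1: satisfies the condition.
G2: fails — sRu, sR²t but no w* with uRw* and tR²w*.
G3: satisfies the condition.
G4: fails — cRa, cR²a but no w with aRw and aR²w.
Valid on: G1, G3.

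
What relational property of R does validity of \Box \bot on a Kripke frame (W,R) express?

This is the Ver axiom.
Its frame correspondent is emptiness of R — \forall x \forall y \neg Rxy.

emptiness of R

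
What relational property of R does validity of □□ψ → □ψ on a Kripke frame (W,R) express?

Suppose □□ψ→□ψ is valid. Take Rxy and set V(ψ)={w : xR²w}. Then □□ψ at x, so □ψ at x, so ψ at y, i.e. ∃z(Rxz∧Rzy).
The converse is a direct semantic check.
Frame condition: ∀x ∀y (Rxy → ∃z (Rxz ∧ Rzy)).

density: ∀x ∀y (Rxy → ∃z (Rxz ∧ Rzy))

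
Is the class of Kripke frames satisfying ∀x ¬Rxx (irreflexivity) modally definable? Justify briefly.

No

Modal frame validity is preserved under surjective bounded morphisms.
The 3-cycle (worlds a,b,c with a→b→c→a) is irreflexive, and the map sending every world to a single reflexive point • is a surjective bounded morphism (forth: every edge maps to (•,•); back: every world has a successor). So any modal formula valid on the 3-cycle is also valid on the reflexive point, which is not irreflexive.
Hence irreflexivity is not modally definable.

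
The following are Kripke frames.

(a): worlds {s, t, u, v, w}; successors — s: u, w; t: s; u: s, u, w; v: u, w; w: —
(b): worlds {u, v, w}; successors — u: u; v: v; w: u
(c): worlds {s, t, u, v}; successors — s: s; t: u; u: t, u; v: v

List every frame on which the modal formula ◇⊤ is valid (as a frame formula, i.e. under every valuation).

(b), (c)

Frame correspondent (Sahlqvist): ∀x ∃y Rxy — i.e. seriality.
(a): fails — world w has no successor.
(b): ✓.
(c): ✓.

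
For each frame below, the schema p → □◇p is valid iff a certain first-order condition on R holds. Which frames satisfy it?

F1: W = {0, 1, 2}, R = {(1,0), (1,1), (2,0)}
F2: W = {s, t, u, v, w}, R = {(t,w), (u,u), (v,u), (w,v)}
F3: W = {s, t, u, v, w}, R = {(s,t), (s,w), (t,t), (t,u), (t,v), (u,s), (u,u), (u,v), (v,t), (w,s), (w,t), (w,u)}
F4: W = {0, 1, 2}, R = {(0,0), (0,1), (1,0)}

This is the axiom for symmetry; its first-order frame correspondent is ∀x ∀y (Rxy → Ryx).
F1: fails — R10 but not R01.
F2: fails — Rvu but not Ruv.
F3: fails — Ruv but not Rvu.
F4: holds.

F4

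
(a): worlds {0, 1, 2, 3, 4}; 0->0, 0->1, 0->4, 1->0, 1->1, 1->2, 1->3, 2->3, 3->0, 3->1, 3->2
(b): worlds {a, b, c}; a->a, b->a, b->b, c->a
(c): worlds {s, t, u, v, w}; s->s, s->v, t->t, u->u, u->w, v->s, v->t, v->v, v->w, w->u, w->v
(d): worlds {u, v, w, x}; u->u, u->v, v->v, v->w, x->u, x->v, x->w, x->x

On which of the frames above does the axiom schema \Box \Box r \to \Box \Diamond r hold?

This is the axiom for a generalized confluence (Geach) condition; its first-order frame correspondent is \forall x \forall z (xRz \to \exists w (x R^2 w \wedge zRw)).
(a): fails — 0R4 but no w with 0R²w and 4Rw.
(b): condition met.
(c): condition met.
(d): fails — vRw but no t with vR²t and wRt.

(b), (c)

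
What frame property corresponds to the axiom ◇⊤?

This is a form of the D axiom.
Its frame correspondent is seriality — ∀x ∃y Rxy.

seriality: ∀x ∃y Rxy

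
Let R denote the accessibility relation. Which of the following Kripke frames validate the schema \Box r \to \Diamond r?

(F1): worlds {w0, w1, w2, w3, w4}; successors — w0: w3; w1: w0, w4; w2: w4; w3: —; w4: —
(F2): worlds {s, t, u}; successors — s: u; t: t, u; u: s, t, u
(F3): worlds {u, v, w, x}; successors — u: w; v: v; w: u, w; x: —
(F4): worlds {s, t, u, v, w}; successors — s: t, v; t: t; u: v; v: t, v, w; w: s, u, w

The schema corresponds to seriality: \forall x \exists y Rxy.
(F1): fails — world w3 has no successor.
(F2): condition met.
(F3): fails — world x has no successor.
(F4): condition met.
Valid on: (F2), (F4).

(F2), (F4)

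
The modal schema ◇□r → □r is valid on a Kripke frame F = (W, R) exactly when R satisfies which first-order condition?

This is a form of the 5 axiom.
Its frame correspondent is the Euclidean property — ∀x ∀y ∀z (Rxy ∧ Rxz → Ryz).

The Euclidean property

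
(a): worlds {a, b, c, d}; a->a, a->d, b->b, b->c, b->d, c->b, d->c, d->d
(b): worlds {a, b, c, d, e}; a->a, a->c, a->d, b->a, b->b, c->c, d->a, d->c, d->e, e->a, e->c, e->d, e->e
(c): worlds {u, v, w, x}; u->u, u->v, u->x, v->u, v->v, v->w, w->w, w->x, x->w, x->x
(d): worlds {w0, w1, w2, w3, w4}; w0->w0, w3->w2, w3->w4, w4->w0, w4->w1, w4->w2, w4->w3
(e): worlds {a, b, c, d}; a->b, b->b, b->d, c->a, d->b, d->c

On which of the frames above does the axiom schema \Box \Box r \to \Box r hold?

Frame correspondent (Sahlqvist): \forall x \forall y (Rxy \to \exists z (Rxz \wedge Rzy)) — i.e. density.
(a): satisfies the condition.
(b): satisfies the condition.
(c): satisfies the condition.
(d): fails — Rw4w1 but no z with Rw4z and Rzw1.
(e): fails — Rdc but no z with Rdz and Rzc.

(a), (b), (c)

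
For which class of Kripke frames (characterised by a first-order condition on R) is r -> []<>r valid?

This schema is the B axiom.
It corresponds to symmetry: forall x forall y (Rxy -> Ryx).

symmetry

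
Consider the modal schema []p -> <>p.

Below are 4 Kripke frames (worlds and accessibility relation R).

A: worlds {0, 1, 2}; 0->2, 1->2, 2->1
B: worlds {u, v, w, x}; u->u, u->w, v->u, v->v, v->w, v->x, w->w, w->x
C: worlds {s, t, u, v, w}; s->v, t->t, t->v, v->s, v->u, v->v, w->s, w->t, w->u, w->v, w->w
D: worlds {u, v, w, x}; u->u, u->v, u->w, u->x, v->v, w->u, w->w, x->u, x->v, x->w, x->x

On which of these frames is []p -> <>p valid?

Frame correspondent (Sahlqvist): forall x exists y Rxy — i.e. seriality.
A: condition met.
B: fails — world x has no successor.
C: fails — world u has no successor.
D: condition met.
Valid on: A, D.

A, D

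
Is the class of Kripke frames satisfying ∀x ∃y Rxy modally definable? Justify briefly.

The condition is seriality. A defining modal formula is □p → ◇p.

Yes, by □p → ◇p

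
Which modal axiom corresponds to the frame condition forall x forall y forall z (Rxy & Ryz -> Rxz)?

A defining formula is □q → □□q (the 4 axiom).
Suppose □q→□□q is valid. Take Rxy, Ryz and set V(q)={w : Rxw}. Then □q at x, so □□q at x, so □q at y, so q at z, i.e. Rxz.

□q → □□q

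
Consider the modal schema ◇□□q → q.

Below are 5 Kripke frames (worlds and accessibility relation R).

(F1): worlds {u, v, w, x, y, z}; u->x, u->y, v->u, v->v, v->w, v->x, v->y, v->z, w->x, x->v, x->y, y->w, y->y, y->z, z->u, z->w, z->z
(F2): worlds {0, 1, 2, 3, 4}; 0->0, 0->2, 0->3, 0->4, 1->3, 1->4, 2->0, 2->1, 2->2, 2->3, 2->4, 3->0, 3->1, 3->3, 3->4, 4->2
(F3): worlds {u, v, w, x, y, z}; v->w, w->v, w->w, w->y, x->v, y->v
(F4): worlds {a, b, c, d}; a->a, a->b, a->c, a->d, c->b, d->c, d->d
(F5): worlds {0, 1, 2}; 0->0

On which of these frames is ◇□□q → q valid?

(F2), (F5)

Frame correspondent (Sahlqvist): ∀x ∀y (xRy → ∃w (yR²w ∧ x = w)) — i.e. a generalized confluence (Geach) condition.
(F1): fails — vRy but no t with yR²t and v=t.
(F2): condition met.
(F3): fails — xRv but no t with vR²t and x=t.
(F4): fails — aRb but no w with bR²w and a=w.
(F5): condition met.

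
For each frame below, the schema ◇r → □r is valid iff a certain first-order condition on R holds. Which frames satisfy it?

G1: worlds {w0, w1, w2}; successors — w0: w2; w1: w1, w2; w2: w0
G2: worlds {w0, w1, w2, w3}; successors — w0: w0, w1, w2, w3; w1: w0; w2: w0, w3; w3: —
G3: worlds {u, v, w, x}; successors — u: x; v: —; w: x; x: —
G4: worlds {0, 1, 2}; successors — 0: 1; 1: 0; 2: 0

Frame correspondent (Sahlqvist): ∀x ∀y ∀z (Rxy ∧ Rxz → y = z) — i.e. partial functionality.
G1: fails — w1 sees both w1 and w2.
G2: fails — w0 sees both w0 and w1.
G3: condition met.
G4: condition met.
Valid on: G3, G4.

G3, G4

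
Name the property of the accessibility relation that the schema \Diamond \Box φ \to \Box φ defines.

the Euclidean property: \forall x \forall y \forall z (Rxy \wedge Rxz \to Ryz)

Equivalently (dual form): ◇φ → □◇φ.
Suppose ◇φ→□◇φ is valid. Take Rxy, Rxz and set V(φ)={y}. Then ◇φ at x, so □◇φ at x, so ◇φ at z, so some w with Rzw has φ; w=y, i.e. Rzy. By symmetry of the argument, Ryz.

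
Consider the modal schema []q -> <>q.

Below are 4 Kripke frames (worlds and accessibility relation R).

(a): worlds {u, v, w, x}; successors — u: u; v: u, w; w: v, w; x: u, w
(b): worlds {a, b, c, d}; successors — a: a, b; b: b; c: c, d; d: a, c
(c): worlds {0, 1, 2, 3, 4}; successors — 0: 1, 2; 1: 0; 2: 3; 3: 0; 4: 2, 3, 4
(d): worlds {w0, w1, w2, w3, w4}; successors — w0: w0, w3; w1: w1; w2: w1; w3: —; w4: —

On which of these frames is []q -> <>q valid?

Frame correspondent (Sahlqvist): forall x exists y Rxy — i.e. seriality.
(a): satisfies the condition.
(b): satisfies the condition.
(c): satisfies the condition.
(d): fails — world w3 has no successor.

(a), (b), (c)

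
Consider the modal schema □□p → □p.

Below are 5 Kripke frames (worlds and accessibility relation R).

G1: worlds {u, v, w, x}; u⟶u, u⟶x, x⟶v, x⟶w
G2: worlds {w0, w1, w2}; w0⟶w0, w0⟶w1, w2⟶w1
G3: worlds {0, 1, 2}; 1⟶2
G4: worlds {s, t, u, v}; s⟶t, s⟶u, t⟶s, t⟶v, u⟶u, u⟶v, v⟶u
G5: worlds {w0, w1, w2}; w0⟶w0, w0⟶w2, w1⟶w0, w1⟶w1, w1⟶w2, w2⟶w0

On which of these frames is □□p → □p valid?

This is the axiom for density; its first-order frame correspondent is ∀x ∀y (Rxy → ∃z (Rxz ∧ Rzy)).
G1: fails — Rxw but no z with Rxz and Rzw.
G2: fails — Rw2w1 but no z with Rw2z and Rzw1.
G3: fails — R12 but no z with R1z and Rz2.
G4: fails — Rtv but no z with Rtz and Rzv.
G5: ✓.
Valid on: G5.

G5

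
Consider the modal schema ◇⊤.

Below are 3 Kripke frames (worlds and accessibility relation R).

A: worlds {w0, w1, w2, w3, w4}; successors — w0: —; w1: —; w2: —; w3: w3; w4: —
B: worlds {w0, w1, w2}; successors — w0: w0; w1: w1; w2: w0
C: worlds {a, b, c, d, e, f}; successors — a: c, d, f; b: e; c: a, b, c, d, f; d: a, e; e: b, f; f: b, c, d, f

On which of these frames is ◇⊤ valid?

B, C

This is the axiom for seriality; its first-order frame correspondent is ∀x ∃y Rxy.
A: fails — world w0 has no successor.
B: satisfies the condition.
C: satisfies the condition.
Valid on: B, C.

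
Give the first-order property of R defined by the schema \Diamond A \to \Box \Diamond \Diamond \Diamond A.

\forall x \forall y \forall z ((xRy \wedge xRz) \to \exists w (y = w \wedge z R^3 w))

This is a Sahlqvist (Geach-type) schema ◇^1□^0A → □^1◇^3A.
Minimal-valuation argument: fix x; take any y with xR^1y and any z with xR^1z. Set V(A) to the set of worlds R-reachable from y in exactly 0 steps. Then □^0A holds at y, so the antecedent holds at x; validity forces ◇^3A at z, giving a w with zR^3w and yR^0w.
First-order correspondent: \forall x \forall y \forall z ((xRy \wedge xRz) \to \exists w (y = w \wedge z R^3 w)).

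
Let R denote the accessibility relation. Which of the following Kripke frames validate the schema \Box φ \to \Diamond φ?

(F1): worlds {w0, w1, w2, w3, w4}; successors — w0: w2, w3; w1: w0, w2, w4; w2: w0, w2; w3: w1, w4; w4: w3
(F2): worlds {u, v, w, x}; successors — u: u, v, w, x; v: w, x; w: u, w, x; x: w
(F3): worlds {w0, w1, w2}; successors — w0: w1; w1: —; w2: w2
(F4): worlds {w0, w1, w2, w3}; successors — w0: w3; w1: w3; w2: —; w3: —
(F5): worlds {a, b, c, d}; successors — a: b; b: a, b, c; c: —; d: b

Frame correspondent (Sahlqvist): \forall x \exists y Rxy — i.e. seriality.
(F1): satisfies the condition.
(F2): satisfies the condition.
(F3): fails — world w1 has no successor.
(F4): fails — world w2 has no successor.
(F5): fails — world c has no successor.
Valid on: (F1), (F2).

(F1), (F2)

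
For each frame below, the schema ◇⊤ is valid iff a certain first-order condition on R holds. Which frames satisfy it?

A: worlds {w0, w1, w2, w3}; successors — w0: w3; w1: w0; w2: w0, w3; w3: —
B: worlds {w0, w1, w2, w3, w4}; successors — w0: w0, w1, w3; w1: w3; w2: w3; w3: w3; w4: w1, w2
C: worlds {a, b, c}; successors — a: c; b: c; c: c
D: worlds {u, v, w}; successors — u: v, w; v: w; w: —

The schema corresponds to seriality: ∀x ∃y Rxy.
A: fails — world w3 has no successor.
B: holds.
C: holds.
D: fails — world w has no successor.
Valid on: B, C.

B, C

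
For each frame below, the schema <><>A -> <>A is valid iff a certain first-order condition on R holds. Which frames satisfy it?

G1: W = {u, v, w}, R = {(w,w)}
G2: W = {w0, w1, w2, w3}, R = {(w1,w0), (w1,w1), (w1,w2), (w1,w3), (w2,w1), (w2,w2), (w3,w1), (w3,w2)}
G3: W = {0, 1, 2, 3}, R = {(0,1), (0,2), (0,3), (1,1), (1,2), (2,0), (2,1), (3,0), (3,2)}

G1

This is the axiom for transitivity; its first-order frame correspondent is forall x forall y forall z (Rxy & Ryz -> Rxz).
G1: condition met.
G2: fails — Rw3w1 and Rw1w0 but not Rw3w0.
G3: fails — R32 and R21 but not R31.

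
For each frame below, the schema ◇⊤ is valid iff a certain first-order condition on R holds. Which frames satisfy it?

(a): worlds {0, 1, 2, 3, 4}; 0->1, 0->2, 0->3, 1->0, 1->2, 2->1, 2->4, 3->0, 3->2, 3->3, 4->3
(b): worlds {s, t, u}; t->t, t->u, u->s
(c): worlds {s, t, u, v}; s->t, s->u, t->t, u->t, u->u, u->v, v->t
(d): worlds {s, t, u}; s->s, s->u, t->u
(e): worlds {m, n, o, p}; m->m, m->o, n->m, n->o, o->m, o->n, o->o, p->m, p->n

Frame correspondent (Sahlqvist): ∀x ∃y Rxy — i.e. seriality.
(a): ✓.
(b): fails — world s has no successor.
(c): ✓.
(d): fails — world u has no successor.
(e): ✓.
Valid on: (a), (c), (e).

(a), (c), (e)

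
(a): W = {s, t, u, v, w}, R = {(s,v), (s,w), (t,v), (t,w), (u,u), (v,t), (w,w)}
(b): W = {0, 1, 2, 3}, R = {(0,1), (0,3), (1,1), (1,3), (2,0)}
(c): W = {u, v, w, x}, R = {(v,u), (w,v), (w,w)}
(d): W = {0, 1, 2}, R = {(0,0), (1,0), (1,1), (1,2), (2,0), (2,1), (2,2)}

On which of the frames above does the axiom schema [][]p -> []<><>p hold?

(a), (d)

Frame correspondent (Sahlqvist): forall x forall z (xRz -> exists w (x R^2 w & z R^2 w)) — i.e. a generalized confluence (Geach) condition.
(a): condition met.
(b): fails — 0R3 but no w with 0R²w and 3R²w.
(c): fails — vRu but no t with vR²t and uR²t.
(d): condition met.
Valid on: (a), (d).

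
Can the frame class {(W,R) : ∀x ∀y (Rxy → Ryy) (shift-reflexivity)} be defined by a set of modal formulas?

Yes: it is shift-reflexivity, defined by the T□ schema □(□r → r).
Suppose □(□r→r) is valid. Take Rxy and set V(r)={w : Ryw}. Then at y, □r holds; since □(□r→r) at x, □r→r at y, so r at y, i.e. Ryy.

Yes — defined by □(□r → r)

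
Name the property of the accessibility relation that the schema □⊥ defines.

emptiness of R: ∀x ∀y ¬Rxy

□⊥ is valid iff no world has any successor (otherwise □⊥ fails at any world with one).
The converse is a direct semantic check.
Frame condition: ∀x ∀y ¬Rxy.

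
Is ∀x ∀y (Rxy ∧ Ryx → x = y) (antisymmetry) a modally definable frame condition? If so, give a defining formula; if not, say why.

No — not modally definable

Any modally definable frame class is closed under surjective bounded morphisms.
The 6-cycle (worlds 0,1,2,3,4,5 with 0→1→2→3→4→5→0) is antisymmetric. Sending even-indexed worlds to s and odd-indexed worlds to t is a surjective bounded morphism onto the two-world frame with s↔t, which is not antisymmetric.
Hence antisymmetry is not modally definable.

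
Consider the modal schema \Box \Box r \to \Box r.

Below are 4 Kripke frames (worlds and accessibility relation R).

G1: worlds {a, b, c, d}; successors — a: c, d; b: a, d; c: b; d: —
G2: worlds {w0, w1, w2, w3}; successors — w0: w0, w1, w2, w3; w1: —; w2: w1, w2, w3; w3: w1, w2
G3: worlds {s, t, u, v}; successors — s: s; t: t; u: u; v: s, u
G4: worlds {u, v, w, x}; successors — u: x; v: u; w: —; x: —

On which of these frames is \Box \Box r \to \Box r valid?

The schema corresponds to density: \forall x \forall y (Rxy \to \exists z (Rxz \wedge Rzy)).
G1: fails — Rba but no z with Rbz and Rza.
G2: satisfies the condition.
G3: satisfies the condition.
G4: fails — Rvu but no z with Rvz and Rzu.
Valid on: G2, G3.

G2, G3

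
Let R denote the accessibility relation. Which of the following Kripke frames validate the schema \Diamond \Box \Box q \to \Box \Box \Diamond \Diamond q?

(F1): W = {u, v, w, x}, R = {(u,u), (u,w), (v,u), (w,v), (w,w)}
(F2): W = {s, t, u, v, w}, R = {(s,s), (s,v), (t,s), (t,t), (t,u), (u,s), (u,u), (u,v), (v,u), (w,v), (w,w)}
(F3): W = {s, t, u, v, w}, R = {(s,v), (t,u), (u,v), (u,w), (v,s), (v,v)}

This is the axiom for a generalized confluence (Geach) condition; its first-order frame correspondent is \forall x \forall y \forall z ((xRy \wedge x R^2 z) \to \exists w (y R^2 w \wedge z R^2 w)).
(F1): holds.
(F2): holds.
(F3): fails — tRu, tR²w but no w* with uR²w* and wR²w*.

(F1), (F2)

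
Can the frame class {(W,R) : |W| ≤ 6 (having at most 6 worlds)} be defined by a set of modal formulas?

Any modally definable frame class is closed under disjoint unions.
Any modal formula valid on each of 7 disjoint one-world frames is valid on their disjoint union (validity is preserved under disjoint unions). Each one-world frame has |W|=1≤6, but the union has |W|=7.
So the class is not modally definable.

Not definable by any modal formula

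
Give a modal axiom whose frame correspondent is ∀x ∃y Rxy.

The condition is seriality. The D schema □q → ◇q defines it.
Suppose □q→◇q is valid. At any x set V(q)=W. Then □q at x, so ◇q at x, so x has a successor.

□q → ◇q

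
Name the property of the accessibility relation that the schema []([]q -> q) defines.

shift-reflexivity: forall x forall y (Rxy -> Ryy)

Suppose □(□q→q) is valid. Take Rxy and set V(q)={w : Ryw}. Then at y, □q holds; since □(□q→q) at x, □q→q at y, so q at y, i.e. Ryy.
Conversely, on a frame with shift-reflexivity the schema holds at every world under every valuation.
Frame condition: forall x forall y (Rxy -> Ryy).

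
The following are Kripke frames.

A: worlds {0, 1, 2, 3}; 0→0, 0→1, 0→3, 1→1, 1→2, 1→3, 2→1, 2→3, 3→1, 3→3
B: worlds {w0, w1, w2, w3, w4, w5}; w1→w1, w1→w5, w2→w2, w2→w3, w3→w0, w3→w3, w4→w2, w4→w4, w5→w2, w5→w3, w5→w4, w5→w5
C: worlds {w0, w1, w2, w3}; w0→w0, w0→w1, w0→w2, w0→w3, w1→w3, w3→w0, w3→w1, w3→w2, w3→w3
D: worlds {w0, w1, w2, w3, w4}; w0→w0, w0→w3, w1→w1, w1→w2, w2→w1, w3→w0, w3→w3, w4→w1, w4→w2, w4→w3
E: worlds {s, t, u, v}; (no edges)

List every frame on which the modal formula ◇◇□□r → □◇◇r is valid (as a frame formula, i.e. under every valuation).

A, E

The schema corresponds to a generalized confluence (Geach) condition: ∀x ∀y ∀z ((xR²y ∧ xRz) → ∃w (yR²w ∧ zR²w)).
A: satisfies the condition.
B: fails — w2R²w0, w2Rw2 but no w with w0R²w and w2R²w.
C: fails — w0R²w0, w0Rw2 but no w with w0R²w and w2R²w.
D: fails — w4R²w0, w4Rw1 but no w with w0R²w and w1R²w.
E: satisfies the condition.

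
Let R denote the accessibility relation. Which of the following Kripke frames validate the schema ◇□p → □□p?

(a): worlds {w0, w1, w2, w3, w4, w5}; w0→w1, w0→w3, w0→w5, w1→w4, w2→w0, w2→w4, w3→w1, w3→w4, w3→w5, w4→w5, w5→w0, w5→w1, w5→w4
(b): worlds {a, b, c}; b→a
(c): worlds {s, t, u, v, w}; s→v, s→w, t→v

Frame correspondent (Sahlqvist): ∀x ∀y ∀z ((xRy ∧ xR²z) → ∃w (yRw ∧ z = w)) — i.e. a generalized confluence (Geach) condition.
(a): fails — w0Rw1, w0R²w0 but no w with w1Rw and w0=w.
(b): ✓.
(c): ✓.

(b), (c)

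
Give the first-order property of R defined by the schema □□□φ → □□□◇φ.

∀x ∀z (xR³z → ∃w (xR³w ∧ zRw))

This is a Sahlqvist (Geach-type) schema ◇^0□^3φ → □^3◇^1φ.
Minimal-valuation argument: fix x; take any y with xR^0y and any z with xR^3z. Set V(φ) to the set of worlds R-reachable from y in exactly 3 steps. Then □^3φ holds at y, so the antecedent holds at x; validity forces ◇^1φ at z, giving a w with zR^1w and yR^3w.
First-order correspondent: ∀x ∀z (xR³z → ∃w (xR³w ∧ zRw)).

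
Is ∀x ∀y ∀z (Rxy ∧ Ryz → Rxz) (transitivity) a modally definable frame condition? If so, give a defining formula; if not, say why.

Yes — defined by □r → □□r

This is a Sahlqvist condition; the 4 axiom □r → □□r defines it.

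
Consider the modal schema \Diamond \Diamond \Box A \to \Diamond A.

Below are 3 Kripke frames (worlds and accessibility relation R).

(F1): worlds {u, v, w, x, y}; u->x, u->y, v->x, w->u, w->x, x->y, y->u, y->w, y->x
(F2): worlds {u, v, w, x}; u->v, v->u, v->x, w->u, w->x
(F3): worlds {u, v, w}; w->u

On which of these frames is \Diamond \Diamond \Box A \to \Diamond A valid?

Frame correspondent (Sahlqvist): \forall x \forall y (x R^2 y \to \exists w (yRw \wedge xRw)) — i.e. a generalized confluence (Geach) condition.
(F1): fails — wR²x but no t with xRt and wRt.
(F2): fails — uR²x but no t with xRt and uRt.
(F3): condition met.

(F3)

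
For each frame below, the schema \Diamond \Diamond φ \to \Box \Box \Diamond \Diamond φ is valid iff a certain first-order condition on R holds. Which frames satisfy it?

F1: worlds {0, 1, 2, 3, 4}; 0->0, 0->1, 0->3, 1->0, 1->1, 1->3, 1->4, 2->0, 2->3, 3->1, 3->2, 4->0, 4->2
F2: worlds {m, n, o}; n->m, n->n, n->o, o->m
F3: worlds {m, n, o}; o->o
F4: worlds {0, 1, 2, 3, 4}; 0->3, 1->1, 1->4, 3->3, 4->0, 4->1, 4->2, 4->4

The schema corresponds to a generalized confluence (Geach) condition: \forall x \forall y \forall z ((x R^2 y \wedge x R^2 z) \to \exists w (y = w \wedge z R^2 w)).
F1: fails — 0R²2, 0R²3 but no w with 2=w and 3R²w.
F2: fails — nR²m, nR²m but no w with m=w and mR²w.
F3: holds.
F4: fails — 1R²0, 1R²0 but no w with 0=w and 0R²w.
Valid on: F3.

F3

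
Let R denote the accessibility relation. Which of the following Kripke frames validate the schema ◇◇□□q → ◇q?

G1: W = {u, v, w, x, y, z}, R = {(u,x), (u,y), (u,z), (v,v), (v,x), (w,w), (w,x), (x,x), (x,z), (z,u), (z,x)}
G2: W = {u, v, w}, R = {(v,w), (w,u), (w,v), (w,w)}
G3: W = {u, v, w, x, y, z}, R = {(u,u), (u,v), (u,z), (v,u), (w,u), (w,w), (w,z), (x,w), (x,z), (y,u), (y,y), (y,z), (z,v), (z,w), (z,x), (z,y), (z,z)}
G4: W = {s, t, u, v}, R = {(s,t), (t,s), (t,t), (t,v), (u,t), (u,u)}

Frame correspondent (Sahlqvist): ∀x ∀y (xR²y → ∃w (yR²w ∧ xRw)) — i.e. a generalized confluence (Geach) condition.
G1: fails — zR²y but no t with yR²t and zRt.
G2: fails — vR²u but no t with uR²t and vRt.
G3: holds.
G4: fails — sR²v but no w with vR²w and sRw.

G3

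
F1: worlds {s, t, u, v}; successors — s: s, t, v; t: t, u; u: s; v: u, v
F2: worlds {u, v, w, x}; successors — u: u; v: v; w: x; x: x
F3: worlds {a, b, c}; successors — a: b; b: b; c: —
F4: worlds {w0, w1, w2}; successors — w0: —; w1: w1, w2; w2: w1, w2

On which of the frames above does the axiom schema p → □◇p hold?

F4

The schema corresponds to symmetry: ∀x ∀y (Rxy → Ryx).
F1: fails — Rus but not Rsu.
F2: fails — Rwx but not Rxw.
F3: fails — Rab but not Rba.
F4: condition met.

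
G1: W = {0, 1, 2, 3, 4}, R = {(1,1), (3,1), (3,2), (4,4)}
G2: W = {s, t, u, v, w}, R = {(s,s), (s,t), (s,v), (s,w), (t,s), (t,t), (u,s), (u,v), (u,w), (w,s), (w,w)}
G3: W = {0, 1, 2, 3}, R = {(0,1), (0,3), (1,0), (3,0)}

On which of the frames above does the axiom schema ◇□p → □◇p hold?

G3

This is the axiom for convergence; its first-order frame correspondent is ∀x ∀y ∀z (Rxy ∧ Rxz → ∃w (Ryw ∧ Rzw)).
G1: fails — R32 and R32 but 2 and 2 have no common successor.
G2: fails — Rsv and Rsv but v and v have no common successor.
G3: holds.
Valid on: G3.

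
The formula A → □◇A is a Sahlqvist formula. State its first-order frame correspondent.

Suppose A→□◇A is valid. Take Rxy and set V(A)={x}. Then A at x, so □◇A at x, so ◇A at y, so some z with Ryz has A; z=x, i.e. Ryx.
Conversely, on a frame with symmetry the schema holds at every world under every valuation.
So the correspondent is symmetry.

Symmetry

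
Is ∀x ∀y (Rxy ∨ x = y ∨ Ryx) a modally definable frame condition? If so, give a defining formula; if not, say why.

If a class were modally definable it would be closed under disjoint unions (Goldblatt–Thomason).
Take 3 disjoint single-world reflexive frames: each is trivially connected, but their disjoint union has 3 worlds with no edge between distinct components, so it is not connected.
So the class is not modally definable.

Not definable by any modal formula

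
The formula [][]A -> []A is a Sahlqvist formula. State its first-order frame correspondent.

This is the C4 axiom.
Its frame correspondent is density — forall x forall y (Rxy -> exists z (Rxz & Rzy)).

density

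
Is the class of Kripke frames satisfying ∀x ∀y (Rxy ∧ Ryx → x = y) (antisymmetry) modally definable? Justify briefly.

If a class were modally definable it would be closed under surjective bounded morphisms (Goldblatt–Thomason).
The 4-cycle (worlds s,t,u,v with s→t→u→v→s) is antisymmetric. Sending even-indexed worlds to s and odd-indexed worlds to t is a surjective bounded morphism onto the two-world frame with s↔t, which is not antisymmetric.
Hence antisymmetry is not modally definable.

Not modally definable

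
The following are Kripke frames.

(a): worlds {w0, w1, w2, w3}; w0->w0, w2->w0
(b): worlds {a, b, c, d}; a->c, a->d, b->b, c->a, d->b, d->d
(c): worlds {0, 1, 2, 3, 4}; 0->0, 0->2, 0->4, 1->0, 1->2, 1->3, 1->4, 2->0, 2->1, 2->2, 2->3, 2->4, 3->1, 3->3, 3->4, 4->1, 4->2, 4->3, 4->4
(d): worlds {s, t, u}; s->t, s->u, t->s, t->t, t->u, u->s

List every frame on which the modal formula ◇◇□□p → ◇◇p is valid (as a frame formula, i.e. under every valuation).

Frame correspondent (Sahlqvist): ∀x ∀y (xR²y → ∃w (yR²w ∧ xR²w)) — i.e. a generalized confluence (Geach) condition.
(a): holds.
(b): holds.
(c): holds.
(d): holds.

(a), (b), (c), (d)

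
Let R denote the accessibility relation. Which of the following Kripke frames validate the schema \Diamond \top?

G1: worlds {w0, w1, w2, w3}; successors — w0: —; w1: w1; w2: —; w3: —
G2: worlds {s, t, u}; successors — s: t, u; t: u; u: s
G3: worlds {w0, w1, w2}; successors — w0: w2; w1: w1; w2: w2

G2, G3

Frame correspondent (Sahlqvist): \forall x \exists y Rxy — i.e. seriality.
G1: fails — world w0 has no successor.
G2: condition met.
G3: condition met.
Valid on: G2, G3.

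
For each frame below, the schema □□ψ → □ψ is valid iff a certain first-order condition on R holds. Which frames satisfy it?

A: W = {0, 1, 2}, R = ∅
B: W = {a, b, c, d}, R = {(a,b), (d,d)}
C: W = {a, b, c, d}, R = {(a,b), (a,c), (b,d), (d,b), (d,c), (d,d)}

This is the axiom for density; its first-order frame correspondent is ∀x ∀y (Rxy → ∃z (Rxz ∧ Rzy)).
A: satisfies the condition.
B: fails — Rab but no z with Raz and Rzb.
C: fails — Rab but no z with Raz and Rzb.

A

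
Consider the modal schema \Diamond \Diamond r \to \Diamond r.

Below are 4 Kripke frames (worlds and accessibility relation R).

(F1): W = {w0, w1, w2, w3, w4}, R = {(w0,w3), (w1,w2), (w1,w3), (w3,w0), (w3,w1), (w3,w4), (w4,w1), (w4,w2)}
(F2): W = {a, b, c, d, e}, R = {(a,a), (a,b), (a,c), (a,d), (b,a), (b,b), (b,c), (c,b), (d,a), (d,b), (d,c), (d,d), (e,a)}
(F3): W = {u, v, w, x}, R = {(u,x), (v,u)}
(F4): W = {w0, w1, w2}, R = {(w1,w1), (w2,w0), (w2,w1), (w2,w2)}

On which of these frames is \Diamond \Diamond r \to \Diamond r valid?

(F4)

This is the axiom for transitivity; its first-order frame correspondent is \forall x \forall y \forall z (Rxy \wedge Ryz \to Rxz).
(F1): fails — Rw3w1 and Rw1w2 but not Rw3w2.
(F2): fails — Rea and Rab but not Reb.
(F3): fails — Rvu and Rux but not Rvx.
(F4): satisfies the condition.
Valid on: (F4).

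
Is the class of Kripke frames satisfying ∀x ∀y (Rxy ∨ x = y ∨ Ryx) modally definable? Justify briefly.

No

If a class were modally definable it would be closed under disjoint unions (Goldblatt–Thomason).
Take 4 disjoint single-world reflexive frames: each is trivially connected, but their disjoint union has 4 worlds with no edge between distinct components, so it is not connected.
Hence connectedness of R is not modally definable.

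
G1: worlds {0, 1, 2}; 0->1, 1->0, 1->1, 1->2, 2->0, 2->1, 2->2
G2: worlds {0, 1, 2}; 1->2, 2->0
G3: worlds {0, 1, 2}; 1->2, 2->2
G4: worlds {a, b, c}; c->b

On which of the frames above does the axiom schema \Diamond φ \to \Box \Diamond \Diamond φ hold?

This is the axiom for a generalized confluence (Geach) condition; its first-order frame correspondent is \forall x \forall y \forall z ((xRy \wedge xRz) \to \exists w (y = w \wedge z R^2 w)).
G1: condition met.
G2: fails — 1R2, 1R2 but no w with 2=w and 2R²w.
G3: condition met.
G4: fails — cRb, cRb but no w with b=w and bR²w.
Valid on: G1, G3.

G1, G3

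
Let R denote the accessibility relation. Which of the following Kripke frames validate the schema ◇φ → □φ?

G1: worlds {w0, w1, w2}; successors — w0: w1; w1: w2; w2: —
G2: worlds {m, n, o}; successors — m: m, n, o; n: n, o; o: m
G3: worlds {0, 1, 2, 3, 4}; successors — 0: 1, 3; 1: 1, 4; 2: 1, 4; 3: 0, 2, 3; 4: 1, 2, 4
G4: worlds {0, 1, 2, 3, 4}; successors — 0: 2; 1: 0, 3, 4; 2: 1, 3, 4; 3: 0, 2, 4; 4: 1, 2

G1

The schema corresponds to partial functionality: ∀x ∀y ∀z (Rxy ∧ Rxz → y = z).
G1: satisfies the condition.
G2: fails — m sees both m and n.
G3: fails — 0 sees both 1 and 3.
G4: fails — 1 sees both 0 and 3.
Valid on: G1.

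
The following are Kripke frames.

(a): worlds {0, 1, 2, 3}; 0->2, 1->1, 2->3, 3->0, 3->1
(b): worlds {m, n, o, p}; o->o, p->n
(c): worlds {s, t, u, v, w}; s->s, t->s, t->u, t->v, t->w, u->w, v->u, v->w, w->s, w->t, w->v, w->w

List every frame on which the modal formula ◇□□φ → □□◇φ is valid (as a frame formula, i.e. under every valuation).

This is the axiom for a generalized confluence (Geach) condition; its first-order frame correspondent is ∀x ∀y ∀z ((xRy ∧ xR²z) → ∃w (yR²w ∧ zRw)).
(a): fails — 3R0, 3R²1 but no w with 0R²w and 1Rw.
(b): ✓.
(c): fails — tRs, tR²u but no w* with sR²w* and uRw*.

(b)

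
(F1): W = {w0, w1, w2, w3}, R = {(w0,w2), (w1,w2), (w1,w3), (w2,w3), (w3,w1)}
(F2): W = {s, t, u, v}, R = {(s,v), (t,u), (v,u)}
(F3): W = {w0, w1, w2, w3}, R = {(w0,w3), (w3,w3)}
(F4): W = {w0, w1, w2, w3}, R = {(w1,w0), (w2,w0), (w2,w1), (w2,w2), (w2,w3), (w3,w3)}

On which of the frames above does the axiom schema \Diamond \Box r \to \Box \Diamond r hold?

(F3)

The schema corresponds to convergence: \forall x \forall y \forall z (Rxy \wedge Rxz \to \exists w (Ryw \wedge Rzw)).
(F1): fails — Rw1w2 and Rw1w3 but w2 and w3 have no common successor.
(F2): fails — Rtu and Rtu but u and u have no common successor.
(F3): ✓.
(F4): fails — Rw1w0 and Rw1w0 but w0 and w0 have no common successor.
Valid on: (F3).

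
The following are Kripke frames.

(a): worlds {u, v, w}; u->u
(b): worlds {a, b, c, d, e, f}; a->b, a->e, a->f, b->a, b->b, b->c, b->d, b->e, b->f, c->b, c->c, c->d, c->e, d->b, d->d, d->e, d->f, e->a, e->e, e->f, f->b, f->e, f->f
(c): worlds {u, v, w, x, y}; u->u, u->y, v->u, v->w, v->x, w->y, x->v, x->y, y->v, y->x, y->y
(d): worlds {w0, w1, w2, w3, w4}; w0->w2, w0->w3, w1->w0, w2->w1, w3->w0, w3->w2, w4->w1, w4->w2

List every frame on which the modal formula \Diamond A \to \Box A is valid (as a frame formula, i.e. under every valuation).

This is the axiom for partial functionality; its first-order frame correspondent is \forall x \forall y \forall z (Rxy \wedge Rxz \to y = z).
(a): ✓.
(b): fails — a sees both b and e.
(c): fails — u sees both u and y.
(d): fails — w0 sees both w2 and w3.
Valid on: (a).

(a)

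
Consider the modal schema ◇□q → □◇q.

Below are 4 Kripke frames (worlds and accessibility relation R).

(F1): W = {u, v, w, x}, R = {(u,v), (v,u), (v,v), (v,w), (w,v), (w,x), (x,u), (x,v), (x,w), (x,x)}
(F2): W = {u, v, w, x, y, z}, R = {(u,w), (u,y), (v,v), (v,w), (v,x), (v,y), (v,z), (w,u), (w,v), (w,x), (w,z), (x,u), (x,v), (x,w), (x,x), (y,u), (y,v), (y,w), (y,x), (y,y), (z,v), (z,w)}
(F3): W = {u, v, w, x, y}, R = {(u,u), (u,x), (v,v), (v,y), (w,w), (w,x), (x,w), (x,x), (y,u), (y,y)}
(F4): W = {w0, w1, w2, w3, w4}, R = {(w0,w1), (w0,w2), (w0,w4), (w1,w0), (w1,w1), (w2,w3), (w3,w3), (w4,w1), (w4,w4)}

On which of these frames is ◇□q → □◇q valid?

(F1), (F3)

The schema corresponds to convergence: ∀x ∀y ∀z (Rxy ∧ Rxz → ∃w (Ryw ∧ Rzw)).
(F1): condition met.
(F2): fails — Rxu and Rxw but u and w have no common successor.
(F3): condition met.
(F4): fails — Rw0w4 and Rw0w2 but w4 and w2 have no common successor.
Valid on: (F1), (F3).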